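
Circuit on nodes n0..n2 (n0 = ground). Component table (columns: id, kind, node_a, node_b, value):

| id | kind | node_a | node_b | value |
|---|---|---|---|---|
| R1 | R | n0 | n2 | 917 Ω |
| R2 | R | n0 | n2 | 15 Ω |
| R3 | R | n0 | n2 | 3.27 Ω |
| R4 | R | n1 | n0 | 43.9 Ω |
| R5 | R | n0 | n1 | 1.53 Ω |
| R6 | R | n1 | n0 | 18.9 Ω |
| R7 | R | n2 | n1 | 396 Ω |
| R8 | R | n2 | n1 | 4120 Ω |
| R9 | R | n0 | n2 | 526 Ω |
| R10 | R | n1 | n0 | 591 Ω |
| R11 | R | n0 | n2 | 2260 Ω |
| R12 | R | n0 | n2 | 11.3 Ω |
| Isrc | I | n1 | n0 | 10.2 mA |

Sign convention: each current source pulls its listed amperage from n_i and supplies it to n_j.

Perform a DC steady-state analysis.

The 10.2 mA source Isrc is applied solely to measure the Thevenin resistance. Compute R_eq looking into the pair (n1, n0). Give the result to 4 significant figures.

Apply KCL at each of the 2 non-ground nodes and solve the resulting linear system.
Node n1: branches {R4, R5, R6, R7, R8, R10, Isrc} → V_1 = -0.01390
Node n2: branches {R1, R2, R3, R7, R8, R9, R11, R12} → V_2 = -8.237e-05

R_eq = 1.363 Ω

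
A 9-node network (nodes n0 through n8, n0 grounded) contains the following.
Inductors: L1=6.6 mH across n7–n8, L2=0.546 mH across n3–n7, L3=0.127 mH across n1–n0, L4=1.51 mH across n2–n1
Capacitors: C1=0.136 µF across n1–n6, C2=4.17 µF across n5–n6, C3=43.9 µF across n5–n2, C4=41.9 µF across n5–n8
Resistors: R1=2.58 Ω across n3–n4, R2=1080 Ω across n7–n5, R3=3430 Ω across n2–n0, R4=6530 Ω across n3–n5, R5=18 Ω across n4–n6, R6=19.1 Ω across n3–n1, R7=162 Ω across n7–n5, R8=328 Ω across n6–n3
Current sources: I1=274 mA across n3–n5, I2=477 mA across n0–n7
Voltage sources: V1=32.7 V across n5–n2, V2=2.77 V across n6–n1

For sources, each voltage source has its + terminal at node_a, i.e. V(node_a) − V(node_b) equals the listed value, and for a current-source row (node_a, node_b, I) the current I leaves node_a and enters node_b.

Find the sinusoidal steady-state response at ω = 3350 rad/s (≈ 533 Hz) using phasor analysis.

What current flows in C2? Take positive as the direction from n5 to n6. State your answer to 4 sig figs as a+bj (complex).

0.02483+0.3642j A

Element admittances at ω=3350 rad/s:
  Y(L1) = 0.000-0.04523j S between n7,n8
  Y(C1) = 0.000+0.0004556j S between n1,n6
  Y(R1) = 0.3876+0.000j S between n3,n4
  I1: injects 0.274 A into n5 (from n3)
  Y(L2) = 0.000-0.5467j S between n3,n7
  Y(C2) = 0.000+0.01397j S between n5,n6
  Y(R2) = 0.0009259+0.000j S between n7,n5
  Y(L3) = 0.000-2.350j S between n1,n0
  Y(R3) = 0.0002915+0.000j S between n2,n0
  Y(R4) = 0.0001531+0.000j S between n3,n5
  Y(L4) = 0.000-0.1977j S between n2,n1
  Y(R5) = 0.05556+0.000j S between n4,n6
  Y(R6) = 0.05236+0.000j S between n3,n1
  Y(C3) = 0.000+0.1471j S between n5,n2
  Y(R7) = 0.006173+0.000j S between n7,n5
  Y(R8) = 0.003049+0.000j S between n6,n3
  Y(C4) = 0.000+0.1404j S between n5,n8
  I2: injects 0.477 A into n7 (from n0)
  V1: constraint V(n5)−V(n2) = 32.7
  V2: constraint V(n6)−V(n1) = 2.77
Assemble and solve the 10×10 MNA system:
  V(n1)=-0.0001952+0.2034j  V(n2)=-3.861-1.574j  V(n3)=9.112-10.63j  V(n4)=8.317-9.274j  V(n5)=28.84-1.574j  V(n6)=2.770+0.2034j  V(n7)=11.18-8.665j  V(n8)=37.24+1.798j
  i(V1)=-0.3525-4.046j  i(V2)=0.3524-0.1967j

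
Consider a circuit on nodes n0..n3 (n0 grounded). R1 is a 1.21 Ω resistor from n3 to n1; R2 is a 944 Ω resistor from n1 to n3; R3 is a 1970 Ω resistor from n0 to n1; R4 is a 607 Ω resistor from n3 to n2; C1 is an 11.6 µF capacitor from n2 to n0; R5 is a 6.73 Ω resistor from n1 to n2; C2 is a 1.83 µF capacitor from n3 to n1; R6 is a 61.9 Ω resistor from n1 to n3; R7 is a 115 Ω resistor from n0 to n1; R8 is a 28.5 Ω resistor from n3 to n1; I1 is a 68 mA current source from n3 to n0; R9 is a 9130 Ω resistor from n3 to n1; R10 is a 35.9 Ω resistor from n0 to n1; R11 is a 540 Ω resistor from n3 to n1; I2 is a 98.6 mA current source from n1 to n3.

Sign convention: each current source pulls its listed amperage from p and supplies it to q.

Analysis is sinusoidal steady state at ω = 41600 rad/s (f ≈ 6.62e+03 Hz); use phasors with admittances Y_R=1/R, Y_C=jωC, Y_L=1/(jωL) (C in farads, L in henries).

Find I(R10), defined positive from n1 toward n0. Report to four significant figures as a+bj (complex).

-0.01028+0.002516j A

Element admittances at ω=41600 rad/s:
  Y(R1) = 0.8264+0.000j S between n3,n1
  Y(R2) = 0.001059+0.000j S between n1,n3
  Y(R3) = 0.0005076+0.000j S between n0,n1
  Y(R4) = 0.001647+0.000j S between n3,n2
  Y(C1) = 0.000+0.4826j S between n2,n0
  Y(R5) = 0.1486+0.000j S between n1,n2
  Y(C2) = 0.000+0.07613j S between n3,n1
  Y(R6) = 0.01616+0.000j S between n1,n3
  Y(R7) = 0.008696+0.000j S between n0,n1
  Y(R8) = 0.03509+0.000j S between n3,n1
  I1: injects 0.068 A into n0 (from n3)
  Y(R9) = 0.0001095+0.000j S between n3,n1
  Y(R10) = 0.02786+0.000j S between n0,n1
  Y(R11) = 0.001852+0.000j S between n3,n1
  I2: injects 0.0986 A into n3 (from n1)
Assemble and solve the 3×3 MNA system:
  V(n1)=-0.3689+0.09033j  V(n2)=-0.006937+0.1126j  V(n3)=-0.3338+0.08735j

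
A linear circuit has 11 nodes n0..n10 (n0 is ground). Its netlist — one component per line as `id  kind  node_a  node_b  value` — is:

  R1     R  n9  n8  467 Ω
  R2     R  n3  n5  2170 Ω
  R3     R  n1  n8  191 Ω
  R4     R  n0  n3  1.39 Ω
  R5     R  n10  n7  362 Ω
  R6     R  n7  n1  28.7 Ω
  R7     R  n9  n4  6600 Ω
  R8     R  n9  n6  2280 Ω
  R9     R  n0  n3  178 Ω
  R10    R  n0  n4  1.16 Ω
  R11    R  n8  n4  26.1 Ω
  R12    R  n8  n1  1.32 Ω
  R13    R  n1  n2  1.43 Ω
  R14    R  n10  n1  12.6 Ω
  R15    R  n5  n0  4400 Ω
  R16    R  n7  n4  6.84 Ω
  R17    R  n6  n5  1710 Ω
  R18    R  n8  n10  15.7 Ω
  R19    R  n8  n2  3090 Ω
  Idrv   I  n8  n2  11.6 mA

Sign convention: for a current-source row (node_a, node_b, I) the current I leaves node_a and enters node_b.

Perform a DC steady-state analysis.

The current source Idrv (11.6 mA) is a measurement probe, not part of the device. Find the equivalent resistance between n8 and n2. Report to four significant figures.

MNA unknowns: 10 node voltages V₁..V_10
R1: Y=0.002141 on G[9,8]
R2: Y=0.0004608 on G[3,5]
R3: Y=0.005236 on G[1,8]
R4: Y=0.7194 on G[0,3]
R5: Y=0.002762 on G[10,7]
R6: Y=0.03484 on G[7,1]
R7: Y=0.0001515 on G[9,4]
R8: Y=0.0004386 on G[9,6]
R9: Y=0.005618 on G[0,3]
R10: Y=0.8621 on G[0,4]
R11: Y=0.03831 on G[8,4]
R12: Y=0.7576 on G[8,1]
R13: Y=0.6993 on G[1,2]
R14: Y=0.07937 on G[10,1]
R15: Y=0.0002273 on G[5,0]
R16: Y=0.1462 on G[7,4]
R17: Y=0.0005848 on G[6,5]
R18: Y=0.06369 on G[8,10]
R19: Y=0.0003236 on G[8,2]
Idrv: z[8]−=0.0116, z[2]+=0.0116
solve → V1=0.008223, V2=0.02480, V3=-8.813e-07, V4=1.107e-06, V5=-0.001387, V6=-0.003019, V7=0.001588, V8=-0.006008, V9=-0.005195, V10=0.001881

R_eq = 2.656 Ω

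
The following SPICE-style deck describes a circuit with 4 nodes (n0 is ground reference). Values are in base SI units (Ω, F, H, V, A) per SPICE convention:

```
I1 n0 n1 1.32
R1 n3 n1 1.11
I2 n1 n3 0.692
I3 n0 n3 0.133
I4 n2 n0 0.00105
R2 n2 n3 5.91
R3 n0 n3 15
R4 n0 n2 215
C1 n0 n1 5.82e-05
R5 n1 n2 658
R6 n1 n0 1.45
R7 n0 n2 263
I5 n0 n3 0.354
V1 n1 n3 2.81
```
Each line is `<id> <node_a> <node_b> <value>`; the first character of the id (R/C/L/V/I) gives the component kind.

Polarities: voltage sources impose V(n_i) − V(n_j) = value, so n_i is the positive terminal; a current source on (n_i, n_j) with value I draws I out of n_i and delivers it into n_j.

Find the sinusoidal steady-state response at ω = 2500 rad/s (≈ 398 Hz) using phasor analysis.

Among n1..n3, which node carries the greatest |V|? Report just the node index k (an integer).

Element admittances at ω=2500 rad/s:
  I1: injects 1.32 A into n1 (from n0)
  Y(R1) = 0.9009+0.000j S between n3,n1
  I2: injects 0.692 A into n3 (from n1)
  I3: injects 0.133 A into n3 (from n0)
  I4: injects 0.00105 A into n0 (from n2)
  Y(R2) = 0.1692+0.000j S between n2,n3
  Y(R3) = 0.06667+0.000j S between n0,n3
  Y(R4) = 0.004651+0.000j S between n0,n2
  Y(C1) = 0.000+0.1455j S between n0,n1
  Y(R5) = 0.001520+0.000j S between n1,n2
  Y(R6) = 0.6897+0.000j S between n1,n0
  Y(R7) = 0.003802+0.000j S between n0,n2
  I5: injects 0.354 A into n3 (from n0)
  V1: constraint V(n1)−V(n3) = 2.81
Assemble and solve the 4×4 MNA system:
  V(n1)=2.545-0.4844j  V(n2)=-0.2346-0.4616j  V(n3)=-0.2651-0.4844j
  i(V1)=-3.733-0.03616j

1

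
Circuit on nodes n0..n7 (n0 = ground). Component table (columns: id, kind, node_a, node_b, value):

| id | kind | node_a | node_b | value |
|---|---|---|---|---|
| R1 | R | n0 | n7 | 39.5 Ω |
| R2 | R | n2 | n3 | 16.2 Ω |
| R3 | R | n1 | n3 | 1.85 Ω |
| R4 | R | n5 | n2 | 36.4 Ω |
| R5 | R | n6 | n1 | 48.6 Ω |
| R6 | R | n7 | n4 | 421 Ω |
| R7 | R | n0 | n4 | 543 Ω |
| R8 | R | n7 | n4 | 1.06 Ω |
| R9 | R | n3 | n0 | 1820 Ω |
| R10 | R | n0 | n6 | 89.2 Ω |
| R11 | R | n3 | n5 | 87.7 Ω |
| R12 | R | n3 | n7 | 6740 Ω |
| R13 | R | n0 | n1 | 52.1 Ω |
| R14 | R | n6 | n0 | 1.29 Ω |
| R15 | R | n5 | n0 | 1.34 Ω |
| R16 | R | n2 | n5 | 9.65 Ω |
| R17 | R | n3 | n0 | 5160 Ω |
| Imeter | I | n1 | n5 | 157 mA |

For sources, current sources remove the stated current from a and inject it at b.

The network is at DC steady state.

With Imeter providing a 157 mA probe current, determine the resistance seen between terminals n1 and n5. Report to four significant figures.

Element admittances at DC:
  Y(R1) = 0.02532 S between n0,n7
  Y(R2) = 0.06173 S between n2,n3
  Y(R3) = 0.5405 S between n1,n3
  Y(R4) = 0.02747 S between n5,n2
  Y(R5) = 0.02058 S between n6,n1
  Y(R6) = 0.002375 S between n7,n4
  Y(R7) = 0.001842 S between n0,n4
  Y(R8) = 0.9434 S between n7,n4
  Y(R9) = 0.0005495 S between n3,n0
  Y(R10) = 0.01121 S between n0,n6
  Y(R11) = 0.01140 S between n3,n5
  Y(R12) = 0.0001484 S between n3,n7
  Y(R13) = 0.01919 S between n0,n1
  Y(R14) = 0.7752 S between n6,n0
  Y(R15) = 0.7463 S between n5,n0
  Y(R16) = 0.1036 S between n2,n5
  Y(R17) = 0.0001938 S between n3,n0
  Imeter: injects 0.157 A into n5 (from n1)
Assemble and solve the 7×7 MNA system:
  V(n1)=-1.722  V(n2)=-0.4355  V(n3)=-1.557  V(n4)=-0.008444  V(n5)=0.09243  V(n6)=-0.04391  V(n7)=-0.008460

R_eq = 11.56 Ω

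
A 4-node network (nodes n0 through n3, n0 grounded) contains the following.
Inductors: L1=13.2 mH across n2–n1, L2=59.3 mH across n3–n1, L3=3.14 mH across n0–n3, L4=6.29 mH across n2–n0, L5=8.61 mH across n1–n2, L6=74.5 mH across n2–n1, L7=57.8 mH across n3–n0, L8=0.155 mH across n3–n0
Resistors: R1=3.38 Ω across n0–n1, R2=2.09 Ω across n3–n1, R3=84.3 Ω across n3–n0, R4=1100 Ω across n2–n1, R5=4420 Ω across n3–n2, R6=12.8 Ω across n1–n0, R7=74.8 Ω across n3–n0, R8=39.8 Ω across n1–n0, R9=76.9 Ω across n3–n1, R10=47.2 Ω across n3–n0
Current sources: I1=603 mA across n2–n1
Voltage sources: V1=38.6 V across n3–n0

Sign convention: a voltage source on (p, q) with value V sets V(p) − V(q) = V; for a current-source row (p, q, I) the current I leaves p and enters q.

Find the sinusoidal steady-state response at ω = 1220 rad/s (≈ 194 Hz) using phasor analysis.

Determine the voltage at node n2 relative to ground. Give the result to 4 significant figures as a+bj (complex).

MNA unknowns: 3 node voltages V₁..V_3 plus 1 source current (V1)
L1: Y=0.000-0.06210j on G[2,1]
L2: Y=0.000-0.01382j on G[3,1]
L3: Y=0.000-0.2610j on G[0,3]
L4: Y=0.000-0.1303j on G[2,0]
L5: Y=0.000-0.09520j on G[1,2]
R1: Y=0.2959+0.000j on G[0,1]
L6: Y=0.000-0.01100j on G[2,1]
I1: z[2]−=0.603, z[1]+=0.603
R2: Y=0.4785+0.000j on G[3,1]
R3: Y=0.01186+0.000j on G[3,0]
R4: Y=0.0009091+0.000j on G[2,1]
L7: Y=0.000-0.01418j on G[3,0]
R5: Y=0.0002262+0.000j on G[3,2]
R6: Y=0.07812+0.000j on G[1,0]
R7: Y=0.01337+0.000j on G[3,0]
R8: Y=0.02513+0.000j on G[1,0]
R9: Y=0.01300+0.000j on G[3,1]
R10: Y=0.02119+0.000j on G[3,0]
L8: Y=0.000-5.288j on G[3,0]
V1: row V3−V0=38.6, i_V1 at 3,0
solve → V1=21.45+1.502j, V2=12.08-1.124j, V3=38.60+0.000j
aux → i_V1=-10.21+215.7j

12.08-1.124j V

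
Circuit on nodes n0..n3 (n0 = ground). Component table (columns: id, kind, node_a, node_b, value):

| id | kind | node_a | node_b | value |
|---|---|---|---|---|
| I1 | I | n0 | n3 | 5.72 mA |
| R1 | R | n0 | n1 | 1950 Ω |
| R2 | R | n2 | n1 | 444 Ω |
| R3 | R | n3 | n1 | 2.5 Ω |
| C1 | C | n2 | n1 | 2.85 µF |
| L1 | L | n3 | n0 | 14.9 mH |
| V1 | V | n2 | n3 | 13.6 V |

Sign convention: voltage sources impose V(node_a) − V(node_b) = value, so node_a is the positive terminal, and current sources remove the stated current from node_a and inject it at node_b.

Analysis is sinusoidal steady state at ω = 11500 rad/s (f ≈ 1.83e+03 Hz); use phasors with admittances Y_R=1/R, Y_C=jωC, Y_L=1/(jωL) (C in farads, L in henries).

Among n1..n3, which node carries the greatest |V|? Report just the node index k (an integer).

Apply KCL at each of the 3 non-ground nodes and solve the resulting linear system.
Node n1: branches {R1, R2, R3, C1} → V_1 = 0.3441+2.042j
Node n2: branches {R2, C1, V1} → V_2 = 13.78+0.9499j
Node n3: branches {I1, R3, L1, V1} → V_3 = 0.1794+0.9499j
Source currents: i(V1)=-0.06605-0.4379j

2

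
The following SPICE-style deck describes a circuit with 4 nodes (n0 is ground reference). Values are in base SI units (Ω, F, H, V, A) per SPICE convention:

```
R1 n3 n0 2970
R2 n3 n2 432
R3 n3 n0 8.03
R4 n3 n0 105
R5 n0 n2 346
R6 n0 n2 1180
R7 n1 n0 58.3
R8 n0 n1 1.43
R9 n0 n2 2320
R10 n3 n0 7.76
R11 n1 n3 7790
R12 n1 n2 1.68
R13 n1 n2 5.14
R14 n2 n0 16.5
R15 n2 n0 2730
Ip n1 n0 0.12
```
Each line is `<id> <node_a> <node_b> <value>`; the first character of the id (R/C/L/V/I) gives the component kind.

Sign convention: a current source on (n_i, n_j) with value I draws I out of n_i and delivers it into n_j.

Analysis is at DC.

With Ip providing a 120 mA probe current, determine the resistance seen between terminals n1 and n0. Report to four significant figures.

MNA unknowns: 3 node voltages V₁..V_3
R1: Y=0.0003367 on G[3,0]
R2: Y=0.002315 on G[3,2]
R3: Y=0.1245 on G[3,0]
R4: Y=0.009524 on G[3,0]
R5: Y=0.002890 on G[0,2]
R6: Y=0.0008475 on G[0,2]
R7: Y=0.01715 on G[1,0]
R8: Y=0.6993 on G[0,1]
R9: Y=0.0004310 on G[0,2]
R10: Y=0.1289 on G[3,0]
R11: Y=0.0001284 on G[1,3]
R12: Y=0.5952 on G[1,2]
R13: Y=0.1946 on G[1,2]
R14: Y=0.06061 on G[2,0]
R15: Y=0.0003663 on G[2,0]
Ip: z[1]−=0.12, z[0]+=0.12
solve → V1=-0.1541, V2=-0.1420, V3=-0.001311

R_eq = 1.284 Ω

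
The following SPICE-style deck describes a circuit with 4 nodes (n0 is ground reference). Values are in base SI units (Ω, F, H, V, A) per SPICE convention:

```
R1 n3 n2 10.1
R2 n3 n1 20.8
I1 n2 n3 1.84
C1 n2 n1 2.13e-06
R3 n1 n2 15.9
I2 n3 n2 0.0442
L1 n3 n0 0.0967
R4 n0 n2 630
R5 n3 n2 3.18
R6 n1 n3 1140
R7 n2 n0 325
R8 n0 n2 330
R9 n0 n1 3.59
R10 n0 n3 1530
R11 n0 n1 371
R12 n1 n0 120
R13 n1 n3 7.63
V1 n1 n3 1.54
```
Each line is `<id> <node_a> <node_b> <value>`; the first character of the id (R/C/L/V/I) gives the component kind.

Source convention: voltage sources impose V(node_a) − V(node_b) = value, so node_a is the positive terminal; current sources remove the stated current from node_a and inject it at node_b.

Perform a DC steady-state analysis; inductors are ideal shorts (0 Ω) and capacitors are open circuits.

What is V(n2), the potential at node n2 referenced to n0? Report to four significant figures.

-3.510 V

Element admittances at DC:
  Y(R1) = 0.09901 S between n3,n2
  Y(R2) = 0.04808 S between n3,n1
  I1: injects 1.84 A into n3 (from n2)
  Y(C1) = 0.000 S between n2,n1
  Y(R3) = 0.06289 S between n1,n2
  I2: injects 0.0442 A into n2 (from n3)
  L1: short n3↔n0 (DC inductor)
  Y(R4) = 0.001587 S between n0,n2
  Y(R5) = 0.3145 S between n3,n2
  Y(R6) = 0.0008772 S between n1,n3
  Y(R7) = 0.003077 S between n2,n0
  Y(R8) = 0.003030 S between n0,n2
  Y(R9) = 0.2786 S between n0,n1
  Y(R10) = 0.0006536 S between n0,n3
  Y(R11) = 0.002695 S between n0,n1
  Y(R12) = 0.008333 S between n1,n0
  Y(R13) = 0.1311 S between n1,n3
  V1: constraint V(n1)−V(n3) = 1.54
Assemble and solve the 5×5 MNA system:
  V(n1)=1.540  V(n2)=-3.510  V(n3)=0.000
  i(L1)=-0.4189  i(V1)=-1.041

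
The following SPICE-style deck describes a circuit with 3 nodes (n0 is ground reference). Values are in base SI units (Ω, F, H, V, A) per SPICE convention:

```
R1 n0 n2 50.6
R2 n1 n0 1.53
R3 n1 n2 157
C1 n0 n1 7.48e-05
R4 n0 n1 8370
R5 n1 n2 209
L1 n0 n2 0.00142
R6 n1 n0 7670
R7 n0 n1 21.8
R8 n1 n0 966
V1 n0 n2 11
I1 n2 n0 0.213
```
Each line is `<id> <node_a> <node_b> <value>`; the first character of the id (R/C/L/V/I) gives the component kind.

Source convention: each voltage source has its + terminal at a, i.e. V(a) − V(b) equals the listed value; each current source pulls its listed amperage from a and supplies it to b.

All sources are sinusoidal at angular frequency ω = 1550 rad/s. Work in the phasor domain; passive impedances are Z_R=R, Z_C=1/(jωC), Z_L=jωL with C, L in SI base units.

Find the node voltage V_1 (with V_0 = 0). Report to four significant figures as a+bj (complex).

-0.1679+0.02734j V

MNA unknowns: 2 node voltages V₁..V_2 plus 1 source current (V1)
R1: Y=0.01976+0.000j on G[0,2]
R2: Y=0.6536+0.000j on G[1,0]
R3: Y=0.006369+0.000j on G[1,2]
C1: Y=0.000+0.1159j on G[0,1]
R4: Y=0.0001195+0.000j on G[0,1]
R5: Y=0.004785+0.000j on G[1,2]
L1: Y=0.000-0.4543j on G[0,2]
R6: Y=0.0001304+0.000j on G[1,0]
R7: Y=0.04587+0.000j on G[0,1]
R8: Y=0.001035+0.000j on G[1,0]
V1: row V0−V2=11, i_V1 at 0,2
I1: z[2]−=0.213, z[0]+=0.213
solve → V1=-0.1679+0.02734j, V2=-11.00+0.000j
aux → i_V1=-0.1252+4.997j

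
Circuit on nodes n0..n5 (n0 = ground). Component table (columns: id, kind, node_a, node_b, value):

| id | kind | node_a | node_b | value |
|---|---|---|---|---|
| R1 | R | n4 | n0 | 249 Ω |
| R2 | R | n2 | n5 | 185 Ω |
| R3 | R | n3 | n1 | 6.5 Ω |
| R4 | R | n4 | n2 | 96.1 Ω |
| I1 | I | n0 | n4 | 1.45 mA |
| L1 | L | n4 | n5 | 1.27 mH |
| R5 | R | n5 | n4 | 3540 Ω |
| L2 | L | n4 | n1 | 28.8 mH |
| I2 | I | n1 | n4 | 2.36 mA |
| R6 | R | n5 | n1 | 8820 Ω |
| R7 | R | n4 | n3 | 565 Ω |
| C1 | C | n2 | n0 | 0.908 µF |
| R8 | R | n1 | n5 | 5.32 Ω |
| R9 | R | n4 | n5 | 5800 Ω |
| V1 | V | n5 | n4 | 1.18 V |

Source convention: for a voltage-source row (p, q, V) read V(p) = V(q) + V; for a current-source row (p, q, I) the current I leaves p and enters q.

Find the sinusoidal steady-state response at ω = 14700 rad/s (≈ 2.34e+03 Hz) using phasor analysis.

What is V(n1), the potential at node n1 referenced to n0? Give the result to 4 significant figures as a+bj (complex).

Element admittances at ω=14700 rad/s:
  Y(R1) = 0.004016+0.000j S between n4,n0
  Y(R2) = 0.005405+0.000j S between n2,n5
  Y(R3) = 0.1538+0.000j S between n3,n1
  Y(R4) = 0.01041+0.000j S between n4,n2
  I1: injects 0.00145 A into n4 (from n0)
  Y(L1) = 0.000-0.05356j S between n4,n5
  Y(R5) = 0.0002825+0.000j S between n5,n4
  Y(L2) = 0.000-0.002362j S between n4,n1
  I2: injects 0.00236 A into n4 (from n1)
  Y(R6) = 0.0001134+0.000j S between n5,n1
  Y(R7) = 0.001770+0.000j S between n4,n3
  Y(C1) = 0.000+0.01335j S between n2,n0
  Y(R8) = 0.1880+0.000j S between n1,n5
  Y(R9) = 0.0001724+0.000j S between n4,n5
  V1: constraint V(n5)−V(n4) = 1.18
Assemble and solve the 6×6 MNA system:
  V(n1)=0.9411-0.1239j  V(n2)=0.04161-0.1734j  V(n3)=0.9280-0.1241j  V(n4)=-0.2154-0.1383j  V(n5)=0.9646-0.1383j
  i(V1)=-0.009944+0.06572j

0.9411-0.1239j V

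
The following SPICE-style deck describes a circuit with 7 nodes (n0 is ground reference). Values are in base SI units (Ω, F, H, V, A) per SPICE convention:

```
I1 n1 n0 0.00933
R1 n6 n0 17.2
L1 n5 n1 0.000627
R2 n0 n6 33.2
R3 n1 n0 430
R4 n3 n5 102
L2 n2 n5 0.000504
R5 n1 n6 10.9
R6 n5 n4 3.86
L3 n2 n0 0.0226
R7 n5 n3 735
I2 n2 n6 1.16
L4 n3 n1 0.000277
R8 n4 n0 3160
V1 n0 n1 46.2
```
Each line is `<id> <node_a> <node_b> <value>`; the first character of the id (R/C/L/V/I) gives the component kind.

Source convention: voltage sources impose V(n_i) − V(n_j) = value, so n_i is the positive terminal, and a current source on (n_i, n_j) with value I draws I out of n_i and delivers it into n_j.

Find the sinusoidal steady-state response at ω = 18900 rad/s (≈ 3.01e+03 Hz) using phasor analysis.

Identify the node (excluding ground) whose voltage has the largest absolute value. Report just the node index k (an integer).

2

MNA unknowns: 6 node voltages V₁..V_6 plus 1 source current (V1)
I1: z[1]−=0.00933, z[0]+=0.00933
R1: Y=0.05814+0.000j on G[6,0]
L1: Y=0.000-0.08439j on G[5,1]
R2: Y=0.03012+0.000j on G[0,6]
R3: Y=0.002326+0.000j on G[1,0]
R4: Y=0.009804+0.000j on G[3,5]
L2: Y=0.000-0.1050j on G[2,5]
R5: Y=0.09174+0.000j on G[1,6]
R6: Y=0.2591+0.000j on G[5,4]
L3: Y=0.000-0.002341j on G[2,0]
R7: Y=0.001361+0.000j on G[5,3]
I2: z[2]−=1.16, z[6]+=1.16
L4: Y=0.000-0.1910j on G[3,1]
R8: Y=0.0003165+0.000j on G[4,0]
V1: row V0−V1=46.2, i_V1 at 0,1
solve → V1=-46.20+0.000j, V2=-45.64-23.30j, V3=-45.46-0.07033j, V4=-46.60-12.75j, V5=-46.66-12.77j, V6=-17.10+0.000j
aux → i_V1=-1.677+0.1028j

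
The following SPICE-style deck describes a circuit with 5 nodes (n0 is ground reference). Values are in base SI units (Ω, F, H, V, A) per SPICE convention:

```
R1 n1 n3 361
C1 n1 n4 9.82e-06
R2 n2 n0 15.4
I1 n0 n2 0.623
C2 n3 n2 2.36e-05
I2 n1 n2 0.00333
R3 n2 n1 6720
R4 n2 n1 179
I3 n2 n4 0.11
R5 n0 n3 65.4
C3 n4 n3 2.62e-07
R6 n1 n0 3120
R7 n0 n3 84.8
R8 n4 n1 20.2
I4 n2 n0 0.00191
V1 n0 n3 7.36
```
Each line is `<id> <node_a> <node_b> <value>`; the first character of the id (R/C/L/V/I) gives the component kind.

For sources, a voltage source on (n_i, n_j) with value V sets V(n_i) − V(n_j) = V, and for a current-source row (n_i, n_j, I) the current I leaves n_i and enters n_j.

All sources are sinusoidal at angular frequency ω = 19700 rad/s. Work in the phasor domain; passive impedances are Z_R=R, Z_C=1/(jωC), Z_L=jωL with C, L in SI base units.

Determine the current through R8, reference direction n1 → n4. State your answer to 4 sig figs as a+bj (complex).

0.005848+0.02069j A

Element admittances at ω=19700 rad/s:
  Y(R1) = 0.002770+0.000j S between n1,n3
  Y(C1) = 0.000+0.1935j S between n1,n4
  Y(R2) = 0.06494+0.000j S between n2,n0
  I1: injects 0.623 A into n2 (from n0)
  Y(C2) = 0.000+0.4649j S between n3,n2
  I2: injects 0.00333 A into n2 (from n1)
  Y(R3) = 0.0001488+0.000j S between n2,n1
  Y(R4) = 0.005587+0.000j S between n2,n1
  I3: injects 0.11 A into n4 (from n2)
  Y(R5) = 0.01529+0.000j S between n0,n3
  Y(C3) = 0.000+0.005161j S between n4,n3
  Y(R6) = 0.0003205+0.000j S between n1,n0
  Y(R7) = 0.01179+0.000j S between n0,n3
  Y(R8) = 0.04950+0.000j S between n4,n1
  I4: injects 0.00191 A into n0 (from n2)
  V1: constraint V(n0)−V(n3) = 7.36
Assemble and solve the 5×5 MNA system:
  V(n1)=1.194-6.363j  V(n2)=-7.104-2.201j  V(n3)=-7.360+0.000j  V(n4)=1.076-6.781j
  i(V1)=-1.281-0.1450j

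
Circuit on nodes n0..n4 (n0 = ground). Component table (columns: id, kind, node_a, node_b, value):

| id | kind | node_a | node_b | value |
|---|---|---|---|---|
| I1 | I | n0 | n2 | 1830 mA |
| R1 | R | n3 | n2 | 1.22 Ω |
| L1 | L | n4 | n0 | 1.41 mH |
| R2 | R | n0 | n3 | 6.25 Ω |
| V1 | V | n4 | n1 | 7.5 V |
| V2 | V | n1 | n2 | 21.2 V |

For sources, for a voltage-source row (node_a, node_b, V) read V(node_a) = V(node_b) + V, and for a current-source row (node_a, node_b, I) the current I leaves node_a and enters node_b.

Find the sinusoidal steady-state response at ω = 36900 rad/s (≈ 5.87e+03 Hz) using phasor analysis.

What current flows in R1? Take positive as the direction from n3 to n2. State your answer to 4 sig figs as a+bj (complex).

Element admittances at ω=36900 rad/s:
  I1: injects 1.83 A into n2 (from n0)
  Y(R1) = 0.8197+0.000j S between n3,n2
  Y(L1) = 0.000-0.01922j S between n4,n0
  Y(R2) = 0.1600+0.000j S between n0,n3
  V1: constraint V(n4)−V(n1) = 7.5
  V2: constraint V(n1)−V(n2) = 21.2
Assemble and solve the 6×6 MNA system:
  V(n1)=34.01+5.960j  V(n2)=12.81+5.960j  V(n3)=10.72+4.987j  V(n4)=41.51+5.960j
  i(V1)=-0.1146+0.7979j  i(V2)=-0.1146+0.7979j

-1.715-0.7979j A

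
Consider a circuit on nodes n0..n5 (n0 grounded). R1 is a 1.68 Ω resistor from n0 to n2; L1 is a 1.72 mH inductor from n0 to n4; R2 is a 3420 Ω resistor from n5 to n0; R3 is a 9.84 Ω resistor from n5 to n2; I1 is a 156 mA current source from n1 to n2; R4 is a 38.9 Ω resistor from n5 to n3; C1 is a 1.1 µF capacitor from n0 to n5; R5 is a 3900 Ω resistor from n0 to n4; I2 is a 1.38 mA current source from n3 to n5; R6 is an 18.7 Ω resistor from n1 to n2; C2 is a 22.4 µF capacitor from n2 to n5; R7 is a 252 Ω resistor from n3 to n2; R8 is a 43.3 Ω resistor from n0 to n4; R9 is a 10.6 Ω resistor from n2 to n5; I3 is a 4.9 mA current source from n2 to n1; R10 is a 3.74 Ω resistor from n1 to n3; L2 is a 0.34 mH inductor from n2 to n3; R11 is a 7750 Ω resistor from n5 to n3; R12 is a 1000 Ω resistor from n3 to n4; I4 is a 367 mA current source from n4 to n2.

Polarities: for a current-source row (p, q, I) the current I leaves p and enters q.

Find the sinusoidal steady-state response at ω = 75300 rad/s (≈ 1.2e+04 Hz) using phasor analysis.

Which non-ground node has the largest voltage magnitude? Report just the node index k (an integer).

MNA unknowns: 5 node voltages V₁..V_5
R1: Y=0.5952+0.000j on G[0,2]
L1: Y=0.000-0.007721j on G[0,4]
R2: Y=0.0002924+0.000j on G[5,0]
R3: Y=0.1016+0.000j on G[5,2]
I1: z[1]−=0.156, z[2]+=0.156
R4: Y=0.02571+0.000j on G[5,3]
C1: Y=0.000+0.08283j on G[0,5]
R5: Y=0.0002564+0.000j on G[0,4]
I2: z[3]−=0.00138, z[5]+=0.00138
R6: Y=0.05348+0.000j on G[1,2]
C2: Y=0.000+1.687j on G[2,5]
R7: Y=0.003968+0.000j on G[3,2]
R8: Y=0.02309+0.000j on G[0,4]
R9: Y=0.09434+0.000j on G[2,5]
I3: z[2]−=0.0049, z[1]+=0.0049
R10: Y=0.2674+0.000j on G[1,3]
L2: Y=0.000-0.03906j on G[2,3]
R11: Y=0.0001290+0.000j on G[5,3]
R12: Y=0.001000+0.000j on G[3,4]
I4: z[4]−=0.367, z[2]+=0.367
solve → V1=-1.111-0.7592j, V2=0.5861-0.08158j, V3=-0.8856-0.8947j, V4=-13.72-4.386j, V5=0.5444-0.06220j

4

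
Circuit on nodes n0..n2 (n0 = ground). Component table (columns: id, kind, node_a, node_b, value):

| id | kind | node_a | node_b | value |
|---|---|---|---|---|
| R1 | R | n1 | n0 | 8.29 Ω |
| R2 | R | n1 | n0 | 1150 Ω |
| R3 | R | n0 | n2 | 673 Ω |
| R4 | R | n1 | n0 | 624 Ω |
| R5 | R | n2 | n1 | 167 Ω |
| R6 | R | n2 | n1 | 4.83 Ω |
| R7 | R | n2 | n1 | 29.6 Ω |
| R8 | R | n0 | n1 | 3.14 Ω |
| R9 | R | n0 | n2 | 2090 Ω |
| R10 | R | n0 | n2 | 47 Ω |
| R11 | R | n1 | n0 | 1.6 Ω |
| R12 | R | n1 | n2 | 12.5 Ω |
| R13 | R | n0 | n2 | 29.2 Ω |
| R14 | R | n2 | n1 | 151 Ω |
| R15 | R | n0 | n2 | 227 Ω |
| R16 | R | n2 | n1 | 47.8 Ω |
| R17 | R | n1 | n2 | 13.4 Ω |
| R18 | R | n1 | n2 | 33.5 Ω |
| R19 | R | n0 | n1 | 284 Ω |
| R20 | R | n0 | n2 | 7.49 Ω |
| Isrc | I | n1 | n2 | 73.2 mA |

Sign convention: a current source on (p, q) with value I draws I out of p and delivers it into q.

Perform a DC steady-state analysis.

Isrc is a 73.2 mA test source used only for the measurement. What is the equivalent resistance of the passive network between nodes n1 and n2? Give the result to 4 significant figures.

R_eq = 1.602 Ω

MNA unknowns: 2 node voltages V₁..V_2
R1: Y=0.1206 on G[1,0]
R2: Y=0.0008696 on G[1,0]
R3: Y=0.001486 on G[0,2]
R4: Y=0.001603 on G[1,0]
R5: Y=0.005988 on G[2,1]
R6: Y=0.2070 on G[2,1]
R7: Y=0.03378 on G[2,1]
R8: Y=0.3185 on G[0,1]
R9: Y=0.0004785 on G[0,2]
R10: Y=0.02128 on G[0,2]
R11: Y=0.6250 on G[1,0]
R12: Y=0.08000 on G[1,2]
R13: Y=0.03425 on G[0,2]
R14: Y=0.006623 on G[2,1]
R15: Y=0.004405 on G[0,2]
R16: Y=0.02092 on G[2,1]
R17: Y=0.07463 on G[1,2]
R18: Y=0.02985 on G[1,2]
R19: Y=0.003521 on G[0,1]
R20: Y=0.1335 on G[0,2]
Isrc: z[1]−=0.0732, z[2]+=0.0732
solve → V1=-0.01811, V2=0.09918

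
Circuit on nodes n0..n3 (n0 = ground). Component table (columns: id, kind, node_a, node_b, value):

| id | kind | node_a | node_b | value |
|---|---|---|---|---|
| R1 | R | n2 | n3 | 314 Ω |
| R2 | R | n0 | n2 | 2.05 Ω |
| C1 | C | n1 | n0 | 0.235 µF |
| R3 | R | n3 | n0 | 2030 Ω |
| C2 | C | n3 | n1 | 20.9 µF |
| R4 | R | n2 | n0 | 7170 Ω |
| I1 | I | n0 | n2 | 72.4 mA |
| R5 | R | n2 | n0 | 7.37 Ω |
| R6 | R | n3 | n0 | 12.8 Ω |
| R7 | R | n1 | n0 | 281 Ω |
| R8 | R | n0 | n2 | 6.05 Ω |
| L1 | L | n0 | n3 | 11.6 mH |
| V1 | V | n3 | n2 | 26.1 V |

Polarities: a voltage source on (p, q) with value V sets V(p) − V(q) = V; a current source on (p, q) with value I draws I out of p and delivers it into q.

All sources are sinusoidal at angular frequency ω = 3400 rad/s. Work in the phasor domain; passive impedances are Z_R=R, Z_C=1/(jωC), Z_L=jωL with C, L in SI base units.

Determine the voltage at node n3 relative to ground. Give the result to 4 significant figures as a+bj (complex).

Element admittances at ω=3400 rad/s:
  Y(R1) = 0.003185+0.000j S between n2,n3
  Y(R2) = 0.4878+0.000j S between n0,n2
  Y(C1) = 0.000+0.0007990j S between n1,n0
  Y(R3) = 0.0004926+0.000j S between n3,n0
  Y(C2) = 0.000+0.07106j S between n3,n1
  Y(R4) = 0.0001395+0.000j S between n2,n0
  I1: injects 0.0724 A into n2 (from n0)
  Y(R5) = 0.1357+0.000j S between n2,n0
  Y(R6) = 0.07812+0.000j S between n3,n0
  Y(R7) = 0.003559+0.000j S between n1,n0
  Y(R8) = 0.1653+0.000j S between n0,n2
  Y(L1) = 0.000-0.02535j S between n0,n3
  V1: constraint V(n3)−V(n2) = 26.1
Assemble and solve the 4×4 MNA system:
  V(n1)=23.35+1.813j  V(n2)=-2.395+0.6639j  V(n3)=23.70+0.6639j
  i(V1)=-2.045+0.5237j

23.70+0.6639j V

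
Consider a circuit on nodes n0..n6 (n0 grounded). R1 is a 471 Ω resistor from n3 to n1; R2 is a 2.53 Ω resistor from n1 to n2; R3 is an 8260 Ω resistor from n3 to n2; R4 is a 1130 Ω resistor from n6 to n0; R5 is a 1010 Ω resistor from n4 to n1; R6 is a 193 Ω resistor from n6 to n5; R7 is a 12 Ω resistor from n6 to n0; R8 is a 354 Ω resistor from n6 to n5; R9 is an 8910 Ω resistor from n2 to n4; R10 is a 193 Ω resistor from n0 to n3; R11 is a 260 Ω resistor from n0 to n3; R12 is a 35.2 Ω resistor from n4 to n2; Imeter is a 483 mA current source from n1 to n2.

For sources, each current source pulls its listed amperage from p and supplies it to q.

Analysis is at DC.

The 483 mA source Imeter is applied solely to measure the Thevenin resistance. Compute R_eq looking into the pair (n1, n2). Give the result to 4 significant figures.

R_eq = 2.523 Ω

MNA unknowns: 6 node voltages V₁..V_6
R1: Y=0.002123 on G[3,1]
R2: Y=0.3953 on G[1,2]
R3: Y=0.0001211 on G[3,2]
R4: Y=0.0008850 on G[6,0]
R5: Y=0.0009901 on G[4,1]
R6: Y=0.005181 on G[6,5]
R7: Y=0.08333 on G[6,0]
R8: Y=0.002825 on G[6,5]
R9: Y=0.0001122 on G[2,4]
R10: Y=0.005181 on G[0,3]
R11: Y=0.003846 on G[0,3]
R12: Y=0.02841 on G[4,2]
Imeter: z[1]−=0.483, z[2]+=0.483
solve → V1=-0.06574, V2=1.153, V3=0.000, V4=1.112, V5=0.000, V6=0.000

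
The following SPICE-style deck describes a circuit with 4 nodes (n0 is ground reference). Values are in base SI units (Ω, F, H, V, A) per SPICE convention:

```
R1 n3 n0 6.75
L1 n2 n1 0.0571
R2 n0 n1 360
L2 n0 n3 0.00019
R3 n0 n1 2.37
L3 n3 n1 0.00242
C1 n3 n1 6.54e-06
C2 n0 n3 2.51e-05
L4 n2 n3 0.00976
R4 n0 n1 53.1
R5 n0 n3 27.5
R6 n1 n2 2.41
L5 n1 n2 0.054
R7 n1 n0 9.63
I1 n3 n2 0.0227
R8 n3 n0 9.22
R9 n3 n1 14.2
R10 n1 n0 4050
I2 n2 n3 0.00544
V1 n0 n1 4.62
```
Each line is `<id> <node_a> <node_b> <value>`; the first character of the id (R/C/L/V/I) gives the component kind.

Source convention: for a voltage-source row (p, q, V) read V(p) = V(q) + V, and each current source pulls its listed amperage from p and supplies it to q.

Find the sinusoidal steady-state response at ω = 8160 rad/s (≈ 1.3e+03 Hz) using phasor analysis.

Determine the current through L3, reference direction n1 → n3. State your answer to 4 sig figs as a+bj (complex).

0.02097+0.2120j A

Element admittances at ω=8160 rad/s:
  Y(R1) = 0.1481+0.000j S between n3,n0
  Y(L1) = 0.000-0.002146j S between n2,n1
  Y(R2) = 0.002778+0.000j S between n0,n1
  Y(L2) = 0.000-0.6450j S between n0,n3
  Y(R3) = 0.4219+0.000j S between n0,n1
  Y(L3) = 0.000-0.05064j S between n3,n1
  Y(C1) = 0.000+0.05337j S between n3,n1
  Y(C2) = 0.000+0.2048j S between n0,n3
  Y(L4) = 0.000-0.01256j S between n2,n3
  Y(R4) = 0.01883+0.000j S between n0,n1
  Y(R5) = 0.03636+0.000j S between n0,n3
  Y(R6) = 0.4149+0.000j S between n1,n2
  Y(L5) = 0.000-0.002269j S between n1,n2
  Y(R7) = 0.1038+0.000j S between n1,n0
  I1: injects 0.0227 A into n2 (from n3)
  Y(R8) = 0.1085+0.000j S between n3,n0
  Y(R9) = 0.07042+0.000j S between n3,n1
  Y(R10) = 0.0002469+0.000j S between n1,n0
  I2: injects 0.00544 A into n3 (from n2)
  V1: constraint V(n0)−V(n1) = 4.62
Assemble and solve the 4×4 MNA system:
  V(n1)=-4.620+0.000j  V(n2)=-4.586-0.1253j  V(n3)=-0.4344-0.4141j
  i(V1)=-2.840+0.06988j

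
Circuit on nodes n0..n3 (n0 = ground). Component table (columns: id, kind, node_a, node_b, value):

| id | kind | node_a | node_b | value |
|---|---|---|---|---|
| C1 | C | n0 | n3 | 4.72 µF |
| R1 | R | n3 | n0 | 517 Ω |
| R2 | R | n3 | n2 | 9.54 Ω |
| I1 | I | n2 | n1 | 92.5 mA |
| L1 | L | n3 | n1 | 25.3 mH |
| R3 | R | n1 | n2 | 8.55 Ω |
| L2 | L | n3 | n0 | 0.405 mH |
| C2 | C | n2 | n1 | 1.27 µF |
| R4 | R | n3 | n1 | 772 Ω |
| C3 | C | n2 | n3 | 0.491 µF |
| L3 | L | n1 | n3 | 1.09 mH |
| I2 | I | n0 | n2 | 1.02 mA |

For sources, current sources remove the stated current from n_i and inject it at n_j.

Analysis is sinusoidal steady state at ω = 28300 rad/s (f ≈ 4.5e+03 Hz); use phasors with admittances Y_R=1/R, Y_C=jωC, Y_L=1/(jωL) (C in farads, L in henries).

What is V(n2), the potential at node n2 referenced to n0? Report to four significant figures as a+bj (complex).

-0.03219+0.2010j V

Apply KCL at each of the 3 non-ground nodes and solve the resulting linear system.
Node n1: branches {I1, L1, R3, C2, R4, L3} → V_1 = 0.6862+0.1762j
Node n2: branches {R2, I1, R3, C2, C3, I2} → V_2 = -0.03219+0.2010j
Node n3: branches {C1, R1, R2, L1, L2, R4, C3, L3} → V_3 = 0.0009177-0.02198j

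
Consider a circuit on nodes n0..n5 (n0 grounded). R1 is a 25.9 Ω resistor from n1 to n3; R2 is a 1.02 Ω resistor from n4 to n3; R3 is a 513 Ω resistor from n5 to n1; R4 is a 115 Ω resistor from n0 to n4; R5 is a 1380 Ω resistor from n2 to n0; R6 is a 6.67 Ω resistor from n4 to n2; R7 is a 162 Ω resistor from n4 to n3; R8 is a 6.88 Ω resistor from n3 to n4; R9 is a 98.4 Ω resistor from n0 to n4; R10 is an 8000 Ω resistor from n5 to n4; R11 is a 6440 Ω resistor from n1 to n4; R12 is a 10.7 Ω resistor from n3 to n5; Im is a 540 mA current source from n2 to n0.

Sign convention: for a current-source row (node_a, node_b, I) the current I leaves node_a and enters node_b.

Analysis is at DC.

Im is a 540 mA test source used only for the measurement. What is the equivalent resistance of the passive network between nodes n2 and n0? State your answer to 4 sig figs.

Apply KCL at each of the 5 non-ground nodes and solve the resulting linear system.
Node n1: branches {R1, R3, R11} → V_1 = -27.45
Node n2: branches {R5, R6, Im} → V_2 = -30.90
Node n3: branches {R1, R2, R7, R8, R12} → V_3 = -27.45
Node n4: branches {R2, R4, R6, R7, R8, R9, R10, R11} → V_4 = -27.45
Node n5: branches {R3, R10, R12} → V_5 = -27.45

R_eq = 57.22 Ω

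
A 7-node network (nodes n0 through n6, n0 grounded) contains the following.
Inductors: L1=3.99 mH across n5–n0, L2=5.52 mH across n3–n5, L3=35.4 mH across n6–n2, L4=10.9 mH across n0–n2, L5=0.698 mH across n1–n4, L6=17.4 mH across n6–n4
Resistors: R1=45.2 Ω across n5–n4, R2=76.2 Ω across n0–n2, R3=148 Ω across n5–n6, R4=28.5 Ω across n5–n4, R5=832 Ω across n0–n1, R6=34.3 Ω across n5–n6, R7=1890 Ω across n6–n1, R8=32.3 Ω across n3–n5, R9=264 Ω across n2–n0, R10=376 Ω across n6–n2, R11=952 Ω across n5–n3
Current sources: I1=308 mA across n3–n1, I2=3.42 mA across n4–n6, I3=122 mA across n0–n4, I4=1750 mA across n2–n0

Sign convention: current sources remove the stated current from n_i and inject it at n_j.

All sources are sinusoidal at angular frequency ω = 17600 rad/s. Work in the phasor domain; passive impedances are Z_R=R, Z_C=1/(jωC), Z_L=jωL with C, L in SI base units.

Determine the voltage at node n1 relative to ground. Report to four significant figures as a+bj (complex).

2.970-2.986j V

Apply KCL at each of the 6 non-ground nodes and solve the resulting linear system.
Node n1: branches {I1, R5, L5, R7} → V_1 = 2.970-2.986j
Node n2: branches {R2, L3, L4, R9, R10, I4} → V_2 = -81.45-28.49j
Node n3: branches {L2, I1, R8, R11} → V_3 = -12.99-10.22j
Node n4: branches {R1, I2, I3, R4, L5, L6} → V_4 = 2.988-6.641j
Node n5: branches {L1, L2, R1, R3, R4, R6, R8, R11} → V_5 = -4.265-7.419j
Node n6: branches {I2, R3, L3, R6, R7, R10, L6} → V_6 = -10.19-6.967j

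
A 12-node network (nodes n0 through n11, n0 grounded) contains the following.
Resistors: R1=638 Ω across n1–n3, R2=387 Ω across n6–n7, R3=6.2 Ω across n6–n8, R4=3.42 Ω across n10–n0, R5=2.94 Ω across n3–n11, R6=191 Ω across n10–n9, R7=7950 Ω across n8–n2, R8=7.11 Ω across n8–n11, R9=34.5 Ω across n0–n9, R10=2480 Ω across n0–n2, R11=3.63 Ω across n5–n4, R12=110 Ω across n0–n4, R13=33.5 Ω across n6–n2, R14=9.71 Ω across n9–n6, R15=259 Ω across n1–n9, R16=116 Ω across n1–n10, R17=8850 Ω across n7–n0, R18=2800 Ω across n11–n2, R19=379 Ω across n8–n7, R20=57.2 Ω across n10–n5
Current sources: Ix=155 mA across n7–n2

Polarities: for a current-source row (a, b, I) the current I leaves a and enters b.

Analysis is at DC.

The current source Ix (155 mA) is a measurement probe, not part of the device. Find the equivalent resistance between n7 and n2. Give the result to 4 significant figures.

Apply KCL at each of the 11 non-ground nodes and solve the resulting linear system.
Node n1: branches {R1, R15, R16} → V_1 = -0.02945
Node n2: branches {R7, R10, R13, R18, Ix} → V_2 = 5.096
Node n3: branches {R1, R5} → V_3 = -0.3714
Node n4: branches {R11, R12} → V_4 = -5.065e-05
Node n5: branches {R11, R20} → V_5 = -5.232e-05
Node n6: branches {R2, R3, R13, R14} → V_6 = 0.06111
Node n7: branches {R2, R17, R19, Ix} → V_7 = -29.21
Node n8: branches {R3, R7, R8, R19} → V_8 = -0.3907
Node n9: branches {R6, R9, R14, R15} → V_9 = 0.04380
Node n10: branches {R4, R6, R16, R20} → V_10 = -7.866e-05
Node n11: branches {R5, R8, R18} → V_11 = -0.3730

R_eq = 221.4 Ω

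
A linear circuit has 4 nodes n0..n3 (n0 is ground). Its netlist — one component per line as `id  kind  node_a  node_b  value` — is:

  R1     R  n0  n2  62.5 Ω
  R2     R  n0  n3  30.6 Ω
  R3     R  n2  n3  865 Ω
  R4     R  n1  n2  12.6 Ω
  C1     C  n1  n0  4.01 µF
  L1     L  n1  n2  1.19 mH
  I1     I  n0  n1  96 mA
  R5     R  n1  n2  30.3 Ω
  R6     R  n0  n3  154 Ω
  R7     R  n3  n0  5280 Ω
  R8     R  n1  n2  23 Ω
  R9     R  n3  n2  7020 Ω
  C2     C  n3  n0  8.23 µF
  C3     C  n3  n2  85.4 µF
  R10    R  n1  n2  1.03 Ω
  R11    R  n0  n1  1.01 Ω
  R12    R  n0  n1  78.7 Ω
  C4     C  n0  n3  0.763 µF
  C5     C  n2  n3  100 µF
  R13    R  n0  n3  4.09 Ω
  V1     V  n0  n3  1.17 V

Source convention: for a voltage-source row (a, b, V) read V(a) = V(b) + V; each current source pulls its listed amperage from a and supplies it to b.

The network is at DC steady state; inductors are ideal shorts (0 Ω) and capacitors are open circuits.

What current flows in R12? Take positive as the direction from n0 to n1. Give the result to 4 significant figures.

MNA unknowns: 3 node voltages V₁..V_3 plus 2 source currents (L1, V1)
R1: Y=0.01600 on G[0,2]
R2: Y=0.03268 on G[0,3]
R3: Y=0.001156 on G[2,3]
R4: Y=0.07937 on G[1,2]
C1: Y=0.000 on G[1,0]
L1: row V1−V2=0, i_L1 at 1,2
I1: z[0]−=0.096, z[1]+=0.096
R5: Y=0.03300 on G[1,2]
R6: Y=0.006494 on G[0,3]
R7: Y=0.0001894 on G[3,0]
R8: Y=0.04348 on G[1,2]
R9: Y=0.0001425 on G[3,2]
C2: Y=0.000 on G[3,0]
C3: Y=0.000 on G[3,2]
R10: Y=0.9709 on G[1,2]
R11: Y=0.9901 on G[0,1]
R12: Y=0.01271 on G[0,1]
C4: Y=0.000 on G[0,3]
C5: Y=0.000 on G[2,3]
R13: Y=0.2445 on G[0,3]
V1: row V0−V3=1.17, i_V1 at 0,3
solve → V1=0.09262, V2=0.09262, V3=-1.170
aux → i_L1=0.003121, i_V1=-0.3338

-0.001177 A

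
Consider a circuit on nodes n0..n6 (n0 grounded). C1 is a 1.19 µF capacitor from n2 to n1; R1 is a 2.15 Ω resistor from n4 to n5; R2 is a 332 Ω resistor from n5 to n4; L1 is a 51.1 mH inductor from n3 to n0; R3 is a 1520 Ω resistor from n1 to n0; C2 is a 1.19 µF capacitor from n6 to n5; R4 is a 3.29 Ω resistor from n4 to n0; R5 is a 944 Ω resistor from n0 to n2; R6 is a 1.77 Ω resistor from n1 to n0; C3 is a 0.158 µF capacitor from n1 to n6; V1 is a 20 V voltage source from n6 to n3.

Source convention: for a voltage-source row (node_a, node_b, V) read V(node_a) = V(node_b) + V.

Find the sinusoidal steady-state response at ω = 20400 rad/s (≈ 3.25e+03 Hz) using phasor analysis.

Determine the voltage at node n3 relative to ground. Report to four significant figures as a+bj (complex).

-20.72-0.08758j V

Element admittances at ω=20400 rad/s:
  Y(C1) = 0.000+0.02428j S between n2,n1
  Y(R1) = 0.4651+0.000j S between n4,n5
  Y(R2) = 0.003012+0.000j S between n5,n4
  Y(L1) = 0.000-0.0009593j S between n3,n0
  Y(R3) = 0.0006579+0.000j S between n1,n0
  Y(C2) = 0.000+0.02428j S between n6,n5
  Y(R4) = 0.3040+0.000j S between n4,n0
  Y(R5) = 0.001059+0.000j S between n0,n2
  Y(R6) = 0.5650+0.000j S between n1,n0
  Y(C3) = 0.000+0.003223j S between n1,n6
  V1: constraint V(n6)−V(n3) = 20
Assemble and solve the 7×7 MNA system:
  V(n1)=0.0004744-0.004119j  V(n2)=0.0006529-0.004091j  V(n3)=-20.72-0.08758j  V(n4)=-0.0006087-0.05773j  V(n5)=-0.001004-0.09521j  V(n6)=-0.7238-0.08758j
  i(V1)=-8.402e-05+0.01988j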